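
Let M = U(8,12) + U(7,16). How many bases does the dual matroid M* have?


(M1+M2)* = M1* + M2*.
M1* = U(4,12), bases: C(12,4) = 495.
M2* = U(9,16), bases: C(16,9) = 11440.
|B(M*)| = 495 * 11440 = 5662800.

5662800


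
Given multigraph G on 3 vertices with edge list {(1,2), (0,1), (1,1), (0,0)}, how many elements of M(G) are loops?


In a graphic matroid, a loop is a self-loop edge (u,u) with rank 0.
Examining all 4 edges for self-loops...
Self-loops found: (1,1), (0,0)
Number of loops = 2.

2


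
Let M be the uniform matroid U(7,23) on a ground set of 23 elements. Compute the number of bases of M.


Bases of U(7,23) are all 7-element subsets of the 23-element ground set.
Number of bases = C(23,7).
C(23,7) = 245157.

245157


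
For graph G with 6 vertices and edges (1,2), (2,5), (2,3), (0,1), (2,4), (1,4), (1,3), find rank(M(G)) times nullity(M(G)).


r(M) = |V| - c = 6 - 1 = 5.
nullity = |E| - r(M) = 7 - 5 = 2.
Product = 5 * 2 = 10.

10


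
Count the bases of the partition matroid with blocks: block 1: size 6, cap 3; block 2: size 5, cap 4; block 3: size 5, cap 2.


A basis picks exactly ci elements from block i.
Number of bases = product of C(|Si|, ci).
= C(6,3) * C(5,4) * C(5,2)
= 20 * 5 * 10
= 1000.

1000


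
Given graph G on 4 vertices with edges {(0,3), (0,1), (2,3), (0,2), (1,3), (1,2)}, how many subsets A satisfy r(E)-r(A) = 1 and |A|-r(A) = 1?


R(x,y) = sum over A in 2^E of x^(r(E)-r(A)) * y^(|A|-r(A)).
G has 4 vertices, 6 edges. r(E) = 3.
Enumerate all 2^6 = 64 subsets.
Count subsets with r(E)-r(A)=1 and |A|-r(A)=1: 4.

4


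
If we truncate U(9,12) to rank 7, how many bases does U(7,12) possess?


Truncating U(9,12) to rank 7 gives U(7,12).
Bases of U(7,12) are all 7-element subsets of 12 elements.
Number of bases = C(12,7) = 792.

792


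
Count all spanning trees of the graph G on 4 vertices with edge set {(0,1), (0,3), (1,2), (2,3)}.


By Kirchhoff's matrix tree theorem, the number of spanning trees equals
the determinant of any cofactor of the Laplacian matrix L.
G has 4 vertices and 4 edges.
Computing the (3 x 3) cofactor determinant gives 4.

4


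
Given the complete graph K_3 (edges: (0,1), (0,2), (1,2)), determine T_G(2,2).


T(K_3; x,y) = x^2 + x + y.
T(2,2) = 4 + 2 + 2 = 8.

8


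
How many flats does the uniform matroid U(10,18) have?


Flats of U(10,18): every subset of size < 10 is a flat, plus E itself.
Count = C(18,0) + C(18,1) + C(18,2) + C(18,3) + C(18,4) + C(18,5) + C(18,6) + C(18,7) + C(18,8) + C(18,9) + 1
     = 1 + 18 + 153 + 816 + 3060 + 8568 + 18564 + 31824 + 43758 + 48620 + 1
     = 155383.

155383


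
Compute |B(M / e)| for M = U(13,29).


Contracting e from U(13,29) gives U(12,28).
Bases of U(12,28) = (28 choose 12) = 30421755.

30421755


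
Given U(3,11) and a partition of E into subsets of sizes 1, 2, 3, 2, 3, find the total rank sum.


r(Ai) = min(|Ai|, 3) for each part.
Sum = min(1,3) + min(2,3) + min(3,3) + min(2,3) + min(3,3)
    = 1 + 2 + 3 + 2 + 3
    = 11.

11


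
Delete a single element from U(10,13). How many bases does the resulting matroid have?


Deleting e from U(10,13) gives U(10,12) since n > r.
Bases of U(10,12) = C(12,10) = 12! / (10! * 2!) = 66.

66


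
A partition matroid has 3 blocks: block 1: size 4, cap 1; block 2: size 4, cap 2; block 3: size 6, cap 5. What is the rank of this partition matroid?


Rank of a partition matroid = sum of min(|Si|, ci) for each block.
= min(4,1) + min(4,2) + min(6,5)
= 1 + 2 + 5
= 8.

8


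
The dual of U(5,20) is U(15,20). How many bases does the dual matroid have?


The dual of U(r,n) is U(n-r, n) = U(15,20).
Bases of U(15,20) are all (15)-element subsets.
|B(M*)| = (20 choose 15) = 15504.

15504


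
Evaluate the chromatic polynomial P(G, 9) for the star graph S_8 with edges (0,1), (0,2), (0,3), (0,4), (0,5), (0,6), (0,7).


P(tree, k) = k * (k-1)^(7) for any tree on 8 vertices.
P(9) = 9 * 8^7 = 9 * 2097152 = 18874368.

18874368


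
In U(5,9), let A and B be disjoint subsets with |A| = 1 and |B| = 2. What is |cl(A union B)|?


|A union B| = 1 + 2 = 3 (disjoint).
In U(5,9), cl(S) = S if |S| < 5, else cl(S) = E.
Since 3 < 5, cl(A union B) = A union B.
|cl(A union B)| = 3.

3


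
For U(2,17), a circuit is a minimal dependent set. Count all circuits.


In U(2,17), circuits are the (3)-element subsets.
Any set of 3 elements is dependent, and removing any one element gives
an independent set of size 2, so it is a minimal dependent set.
Number of circuits = (17 choose 3) = 680.

680


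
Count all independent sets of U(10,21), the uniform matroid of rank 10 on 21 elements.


Independent sets of U(10,21) are all subsets of size <= 10.
Count = (21 choose 0) + (21 choose 1) + (21 choose 2) + (21 choose 3) + (21 choose 4) + (21 choose 5) + (21 choose 6) + (21 choose 7) + (21 choose 8) + (21 choose 9) + (21 choose 10)
     = 1 + 21 + 210 + 1330 + 5985 + 20349 + 54264 + 116280 + 203490 + 293930 + 352716
     = 1048576.

1048576


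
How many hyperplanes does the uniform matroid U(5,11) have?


Hyperplanes of U(5,11) are flats of rank 4.
In a uniform matroid, these are exactly the (4)-element subsets.
Count = (11 choose 4) = 330.

330


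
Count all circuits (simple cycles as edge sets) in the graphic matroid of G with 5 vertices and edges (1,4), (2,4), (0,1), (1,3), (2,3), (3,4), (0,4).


A circuit in a graphic matroid = edge set of a simple cycle.
G has 5 vertices and 7 edges.
Enumerating all minimal edge subsets forming cycles...
Total circuits found: 6.

6


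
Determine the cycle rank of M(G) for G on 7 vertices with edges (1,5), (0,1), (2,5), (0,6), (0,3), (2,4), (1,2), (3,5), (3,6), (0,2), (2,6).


Cycle rank (nullity) = |E| - r(M) = |E| - (|V| - c).
|E| = 11, |V| = 7, c = 1.
Nullity = 11 - (7 - 1) = 11 - 6 = 5.

5


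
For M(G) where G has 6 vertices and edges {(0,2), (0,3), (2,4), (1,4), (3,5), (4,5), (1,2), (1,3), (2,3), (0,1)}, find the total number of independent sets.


An independent set in a graphic matroid is an acyclic edge subset.
G has 6 vertices and 10 edges.
Enumerate all 2^10 = 1024 subsets, checking for acyclicity.
Total independent sets = 454.

454


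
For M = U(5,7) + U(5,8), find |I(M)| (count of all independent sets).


For a direct sum, |I(M1+M2)| = |I(M1)| * |I(M2)|.
|I(U(5,7))| = sum C(7,k) for k=0..5 = 120.
|I(U(5,8))| = sum C(8,k) for k=0..5 = 219.
Total = 120 * 219 = 26280.

26280


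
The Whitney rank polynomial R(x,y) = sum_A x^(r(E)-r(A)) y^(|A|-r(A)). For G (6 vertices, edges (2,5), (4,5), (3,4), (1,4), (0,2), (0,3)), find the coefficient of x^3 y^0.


R(x,y) = sum over A in 2^E of x^(r(E)-r(A)) * y^(|A|-r(A)).
G has 6 vertices, 6 edges. r(E) = 5.
Enumerate all 2^6 = 64 subsets.
Count subsets with r(E)-r(A)=3 and |A|-r(A)=0: 15.

15


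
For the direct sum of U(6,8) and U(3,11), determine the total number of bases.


Bases of a direct sum M1 + M2: |B| = |B(M1)| * |B(M2)|.
|B(U(6,8))| = C(8,6) = 28.
|B(U(3,11))| = C(11,3) = 165.
Total bases = 28 * 165 = 4620.

4620


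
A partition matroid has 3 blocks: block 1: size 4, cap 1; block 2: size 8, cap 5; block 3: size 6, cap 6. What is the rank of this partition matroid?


Rank of a partition matroid = sum of min(|Si|, ci) for each block.
= min(4,1) + min(8,5) + min(6,6)
= 1 + 5 + 6
= 12.

12


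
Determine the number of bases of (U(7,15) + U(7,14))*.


(M1+M2)* = M1* + M2*.
M1* = U(8,15), bases: C(15,8) = 6435.
M2* = U(7,14), bases: C(14,7) = 3432.
|B(M*)| = 6435 * 3432 = 22084920.

22084920


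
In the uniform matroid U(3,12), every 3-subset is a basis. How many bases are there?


Bases of U(3,12) are all 3-element subsets of the 12-element ground set.
Number of bases = C(12,3).
C(12,3) = (12 * 11 * 10) / (1 * 2 * 3) = 220.

220


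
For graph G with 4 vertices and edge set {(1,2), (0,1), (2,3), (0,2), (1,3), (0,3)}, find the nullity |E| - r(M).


Cycle rank (nullity) = |E| - r(M) = |E| - (|V| - c).
|E| = 6, |V| = 4, c = 1.
Nullity = 6 - (4 - 1) = 6 - 3 = 3.

3


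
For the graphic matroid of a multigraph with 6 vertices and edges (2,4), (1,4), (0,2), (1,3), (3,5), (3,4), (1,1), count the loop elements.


In a graphic matroid, a loop is a self-loop edge (u,u) with rank 0.
Examining all 7 edges for self-loops...
Self-loops found: (1,1)
Number of loops = 1.

1


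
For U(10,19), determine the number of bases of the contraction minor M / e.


Contracting e from U(10,19) gives U(9,18).
Bases of U(9,18) = C(18,9) = 48620.

48620


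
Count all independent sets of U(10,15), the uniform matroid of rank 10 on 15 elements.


Independent sets of U(10,15) are all subsets of size <= 10.
Count = (15 choose 0) + (15 choose 1) + (15 choose 2) + (15 choose 3) + (15 choose 4) + (15 choose 5) + (15 choose 6) + (15 choose 7) + (15 choose 8) + (15 choose 9) + (15 choose 10)
     = 1 + 15 + 105 + 455 + 1365 + 3003 + 5005 + 6435 + 6435 + 5005 + 3003
     = 30827.

30827


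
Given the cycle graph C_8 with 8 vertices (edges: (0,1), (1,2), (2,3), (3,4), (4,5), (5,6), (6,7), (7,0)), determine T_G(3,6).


T(C_8; x,y) = x + x^2 + ... + x^(7) + y.
T(3,6) = 3^1 + 3^2 + 3^3 + 3^4 + 3^5 + 3^6 + 3^7 + 6
= 3 + 9 + 27 + 81 + 243 + 729 + 2187 + 6
= 3285.

3285


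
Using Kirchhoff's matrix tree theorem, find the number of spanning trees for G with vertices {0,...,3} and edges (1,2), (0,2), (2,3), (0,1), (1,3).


By Kirchhoff's matrix tree theorem, the number of spanning trees equals
the determinant of any cofactor of the Laplacian matrix L.
G has 4 vertices and 5 edges.
Computing the (3 x 3) cofactor determinant gives 8.

8


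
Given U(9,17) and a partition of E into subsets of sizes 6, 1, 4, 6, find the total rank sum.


r(Ai) = min(|Ai|, 9) for each part.
Sum = min(6,9) + min(1,9) + min(4,9) + min(6,9)
    = 6 + 1 + 4 + 6
    = 17.

17


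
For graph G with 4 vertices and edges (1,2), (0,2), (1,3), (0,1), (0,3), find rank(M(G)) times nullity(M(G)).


r(M) = |V| - c = 4 - 1 = 3.
nullity = |E| - r(M) = 5 - 3 = 2.
Product = 3 * 2 = 6.

6


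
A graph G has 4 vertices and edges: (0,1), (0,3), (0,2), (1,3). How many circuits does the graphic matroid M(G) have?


A circuit in a graphic matroid = edge set of a simple cycle.
G has 4 vertices and 4 edges.
Enumerating all minimal edge subsets forming cycles...
Total circuits found: 1.

1


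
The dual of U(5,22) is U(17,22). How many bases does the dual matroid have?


The dual of U(r,n) is U(n-r, n) = U(17,22).
Bases of U(17,22) are all (17)-element subsets.
|B(M*)| = C(22,17) = 26334.

26334


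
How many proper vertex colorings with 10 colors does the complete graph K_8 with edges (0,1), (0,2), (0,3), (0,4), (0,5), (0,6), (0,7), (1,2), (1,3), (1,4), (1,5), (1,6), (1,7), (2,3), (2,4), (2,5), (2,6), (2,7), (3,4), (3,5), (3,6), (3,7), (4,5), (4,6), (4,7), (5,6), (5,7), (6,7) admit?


P(K_8, k) = k(k-1)(k-2)...(k-7).
P(10) = (10) * (9) * (8) * (7) * (6) * (5) * (4) * (3) = 1814400.

1814400


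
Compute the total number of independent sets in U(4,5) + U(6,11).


For a direct sum, |I(M1+M2)| = |I(M1)| * |I(M2)|.
|I(U(4,5))| = sum C(5,k) for k=0..4 = 31.
|I(U(6,11))| = sum C(11,k) for k=0..6 = 1486.
Total = 31 * 1486 = 46066.

46066


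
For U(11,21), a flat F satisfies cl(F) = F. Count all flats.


Flats of U(11,21): every subset of size < 11 is a flat, plus E itself.
Count = (21 choose 0) + (21 choose 1) + (21 choose 2) + (21 choose 3) + (21 choose 4) + (21 choose 5) + (21 choose 6) + (21 choose 7) + (21 choose 8) + (21 choose 9) + (21 choose 10) + 1
     = 1 + 21 + 210 + 1330 + 5985 + 20349 + 54264 + 116280 + 203490 + 293930 + 352716 + 1
     = 1048577.

1048577


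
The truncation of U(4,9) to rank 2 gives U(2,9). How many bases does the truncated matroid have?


Truncating U(4,9) to rank 2 gives U(2,9).
Bases of U(2,9) are all 2-element subsets of 9 elements.
Number of bases = (9 choose 2) = 36.

36


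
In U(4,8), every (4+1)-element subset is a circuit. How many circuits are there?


In U(4,8), circuits are the (5)-element subsets.
Any set of 5 elements is dependent, and removing any one element gives
an independent set of size 4, so it is a minimal dependent set.
Number of circuits = C(8,5) = 56.

56


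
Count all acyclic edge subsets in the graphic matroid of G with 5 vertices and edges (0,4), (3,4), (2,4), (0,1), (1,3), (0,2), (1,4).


An independent set in a graphic matroid is an acyclic edge subset.
G has 5 vertices and 7 edges.
Enumerate all 2^7 = 128 subsets, checking for acyclicity.
Total independent sets = 82.

82


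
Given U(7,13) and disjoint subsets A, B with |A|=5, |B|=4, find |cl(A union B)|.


|A union B| = 5 + 4 = 9 (disjoint).
In U(7,13), cl(S) = S if |S| < 7, else cl(S) = E.
Since 9 >= 7, cl(A union B) = E.
|cl(A union B)| = 13.

13


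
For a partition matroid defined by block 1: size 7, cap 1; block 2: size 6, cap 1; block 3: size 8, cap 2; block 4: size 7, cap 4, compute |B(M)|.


A basis picks exactly ci elements from block i.
Number of bases = product of C(|Si|, ci).
= C(7,1) * C(6,1) * C(8,2) * C(7,4)
= 7 * 6 * 28 * 35
= 41160.

41160


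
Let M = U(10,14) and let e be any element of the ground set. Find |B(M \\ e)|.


Deleting e from U(10,14) gives U(10,13) since n > r.
Bases of U(10,13) = C(13,10) = 13! / (10! * 3!) = 286.

286


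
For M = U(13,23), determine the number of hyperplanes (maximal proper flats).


Hyperplanes of U(13,23) are flats of rank 12.
In a uniform matroid, these are exactly the (12)-element subsets.
Count = C(23,12) = 23! / (12! * 11!) = 1352078.

1352078


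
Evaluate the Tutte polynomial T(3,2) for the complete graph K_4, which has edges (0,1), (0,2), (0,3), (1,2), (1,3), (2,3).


T(K_4; x,y) = x^3 + 3x^2 + 4xy + 2x + y^3 + 3y^2 + 2y.
Substituting x=3, y=2:
= 27 + 27 + 24 + 6 + 8 + 12 + 4
= 108.

108


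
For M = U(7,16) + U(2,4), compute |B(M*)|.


(M1+M2)* = M1* + M2*.
M1* = U(9,16), bases: C(16,9) = 11440.
M2* = U(2,4), bases: C(4,2) = 6.
|B(M*)| = 11440 * 6 = 68640.

68640


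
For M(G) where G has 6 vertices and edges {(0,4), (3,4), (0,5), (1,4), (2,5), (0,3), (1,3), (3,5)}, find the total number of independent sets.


An independent set in a graphic matroid is an acyclic edge subset.
G has 6 vertices and 8 edges.
Enumerate all 2^8 = 256 subsets, checking for acyclicity.
Total independent sets = 164.

164


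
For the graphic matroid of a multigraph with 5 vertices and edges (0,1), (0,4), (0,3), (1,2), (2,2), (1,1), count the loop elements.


In a graphic matroid, a loop is a self-loop edge (u,u) with rank 0.
Examining all 6 edges for self-loops...
Self-loops found: (2,2), (1,1)
Number of loops = 2.

2


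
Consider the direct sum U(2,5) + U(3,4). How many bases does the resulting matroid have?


Bases of a direct sum M1 + M2: |B| = |B(M1)| * |B(M2)|.
|B(U(2,5))| = C(5,2) = 10.
|B(U(3,4))| = C(4,3) = 4.
Total bases = 10 * 4 = 40.

40


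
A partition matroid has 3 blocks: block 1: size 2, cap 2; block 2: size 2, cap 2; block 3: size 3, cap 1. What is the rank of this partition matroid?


Rank of a partition matroid = sum of min(|Si|, ci) for each block.
= min(2,2) + min(2,2) + min(3,1)
= 2 + 2 + 1
= 5.

5


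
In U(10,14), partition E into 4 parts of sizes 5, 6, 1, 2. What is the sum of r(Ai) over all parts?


r(Ai) = min(|Ai|, 10) for each part.
Sum = min(5,10) + min(6,10) + min(1,10) + min(2,10)
    = 5 + 6 + 1 + 2
    = 14.

14


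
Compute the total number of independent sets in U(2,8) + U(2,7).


For a direct sum, |I(M1+M2)| = |I(M1)| * |I(M2)|.
|I(U(2,8))| = sum C(8,k) for k=0..2 = 37.
|I(U(2,7))| = sum C(7,k) for k=0..2 = 29.
Total = 37 * 29 = 1073.

1073


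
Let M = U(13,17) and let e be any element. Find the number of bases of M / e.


Contracting e from U(13,17) gives U(12,16).
Bases of U(12,16) = C(16,12) = 1820.

1820


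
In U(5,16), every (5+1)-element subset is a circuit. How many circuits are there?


In U(5,16), circuits are the (6)-element subsets.
Any set of 6 elements is dependent, and removing any one element gives
an independent set of size 5, so it is a minimal dependent set.
Number of circuits = C(16,6) = 8008.

8008


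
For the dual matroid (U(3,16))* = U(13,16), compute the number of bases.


The dual of U(r,n) is U(n-r, n) = U(13,16).
Bases of U(13,16) are all (13)-element subsets.
|B(M*)| = C(16,13) = 560.

560


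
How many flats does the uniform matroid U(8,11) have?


Flats of U(8,11): every subset of size < 8 is a flat, plus E itself.
Count = (11 choose 0) + (11 choose 1) + (11 choose 2) + (11 choose 3) + (11 choose 4) + (11 choose 5) + (11 choose 6) + (11 choose 7) + 1
     = 1 + 11 + 55 + 165 + 330 + 462 + 462 + 330 + 1
     = 1817.

1817


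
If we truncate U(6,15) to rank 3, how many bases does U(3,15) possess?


Truncating U(6,15) to rank 3 gives U(3,15).
Bases of U(3,15) are all 3-element subsets of 15 elements.
Number of bases = C(15,3) = 15! / (3! * 12!) = 455.

455


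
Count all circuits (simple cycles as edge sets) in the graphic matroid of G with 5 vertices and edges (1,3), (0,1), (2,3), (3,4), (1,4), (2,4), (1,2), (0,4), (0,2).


A circuit in a graphic matroid = edge set of a simple cycle.
G has 5 vertices and 9 edges.
Enumerating all minimal edge subsets forming cycles...
Total circuits found: 22.

22


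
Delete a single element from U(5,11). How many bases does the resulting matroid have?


Deleting e from U(5,11) gives U(5,10) since n > r.
Bases of U(5,10) = C(10,5) = 10! / (5! * 5!) = 252.

252


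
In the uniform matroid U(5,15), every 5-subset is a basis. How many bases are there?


Bases of U(5,15) are all 5-element subsets of the 15-element ground set.
Number of bases = C(15,5).
C(15,5) = 3003.

3003


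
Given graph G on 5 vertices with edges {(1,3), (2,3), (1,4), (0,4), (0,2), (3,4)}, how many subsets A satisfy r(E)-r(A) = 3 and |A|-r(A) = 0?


R(x,y) = sum over A in 2^E of x^(r(E)-r(A)) * y^(|A|-r(A)).
G has 5 vertices, 6 edges. r(E) = 4.
Enumerate all 2^6 = 64 subsets.
Count subsets with r(E)-r(A)=3 and |A|-r(A)=0: 6.

6


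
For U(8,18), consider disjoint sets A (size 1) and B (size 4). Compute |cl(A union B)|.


|A union B| = 1 + 4 = 5 (disjoint).
In U(8,18), cl(S) = S if |S| < 8, else cl(S) = E.
Since 5 < 8, cl(A union B) = A union B.
|cl(A union B)| = 5.

5


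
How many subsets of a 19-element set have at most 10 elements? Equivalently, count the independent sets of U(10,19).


Independent sets of U(10,19) are all subsets of size <= 10.
Count = C(19,0) + C(19,1) + C(19,2) + C(19,3) + C(19,4) + C(19,5) + C(19,6) + C(19,7) + C(19,8) + C(19,9) + C(19,10)
     = 1 + 19 + 171 + 969 + 3876 + 11628 + 27132 + 50388 + 75582 + 92378 + 92378
     = 354522.

354522


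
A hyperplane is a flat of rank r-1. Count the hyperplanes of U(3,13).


Hyperplanes of U(3,13) are flats of rank 2.
In a uniform matroid, these are exactly the (2)-element subsets.
Count = C(13,2) = 13! / (2! * 11!) = 78.

78


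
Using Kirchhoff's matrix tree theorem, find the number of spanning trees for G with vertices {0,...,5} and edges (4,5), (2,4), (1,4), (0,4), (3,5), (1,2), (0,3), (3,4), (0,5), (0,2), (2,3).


By Kirchhoff's matrix tree theorem, the number of spanning trees equals
the determinant of any cofactor of the Laplacian matrix L.
G has 6 vertices and 11 edges.
Computing the (5 x 5) cofactor determinant gives 185.

185


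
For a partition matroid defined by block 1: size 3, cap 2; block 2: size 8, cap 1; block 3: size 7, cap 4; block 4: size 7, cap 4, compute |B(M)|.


A basis picks exactly ci elements from block i.
Number of bases = product of C(|Si|, ci).
= C(3,2) * C(8,1) * C(7,4) * C(7,4)
= 3 * 8 * 35 * 35
= 29400.

29400


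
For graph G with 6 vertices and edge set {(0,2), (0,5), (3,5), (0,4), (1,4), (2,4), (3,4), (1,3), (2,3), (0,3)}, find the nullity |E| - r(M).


Cycle rank (nullity) = |E| - r(M) = |E| - (|V| - c).
|E| = 10, |V| = 6, c = 1.
Nullity = 10 - (6 - 1) = 10 - 5 = 5.

5


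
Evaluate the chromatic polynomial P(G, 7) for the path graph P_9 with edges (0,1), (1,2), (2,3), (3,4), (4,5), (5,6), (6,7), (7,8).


P(P_9, k) = k * (k-1)^(8).
P(7) = 7 * 6^8 = 7 * 1679616 = 11757312.

11757312


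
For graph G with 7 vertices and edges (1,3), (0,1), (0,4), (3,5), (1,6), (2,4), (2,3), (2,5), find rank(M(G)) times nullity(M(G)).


r(M) = |V| - c = 7 - 1 = 6.
nullity = |E| - r(M) = 8 - 6 = 2.
Product = 6 * 2 = 12.

12


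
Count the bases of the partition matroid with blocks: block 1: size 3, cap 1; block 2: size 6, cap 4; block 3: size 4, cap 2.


A basis picks exactly ci elements from block i.
Number of bases = product of C(|Si|, ci).
= C(3,1) * C(6,4) * C(4,2)
= 3 * 15 * 6
= 270.

270


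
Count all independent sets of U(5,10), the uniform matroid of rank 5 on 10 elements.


Independent sets of U(5,10) are all subsets of size <= 5.
Count = (10 choose 0) + (10 choose 1) + (10 choose 2) + (10 choose 3) + (10 choose 4) + (10 choose 5)
     = 1 + 10 + 45 + 120 + 210 + 252
     = 638.

638


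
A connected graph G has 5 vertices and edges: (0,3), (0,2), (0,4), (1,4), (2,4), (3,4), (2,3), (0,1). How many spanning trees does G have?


By Kirchhoff's matrix tree theorem, the number of spanning trees equals
the determinant of any cofactor of the Laplacian matrix L.
G has 5 vertices and 8 edges.
Computing the (4 x 4) cofactor determinant gives 40.

40


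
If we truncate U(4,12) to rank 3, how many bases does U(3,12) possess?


Truncating U(4,12) to rank 3 gives U(3,12).
Bases of U(3,12) are all 3-element subsets of 12 elements.
Number of bases = (12 choose 3) = 220.

220


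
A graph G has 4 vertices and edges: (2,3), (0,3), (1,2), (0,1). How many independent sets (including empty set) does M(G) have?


An independent set in a graphic matroid is an acyclic edge subset.
G has 4 vertices and 4 edges.
Enumerate all 2^4 = 16 subsets, checking for acyclicity.
Total independent sets = 15.

15


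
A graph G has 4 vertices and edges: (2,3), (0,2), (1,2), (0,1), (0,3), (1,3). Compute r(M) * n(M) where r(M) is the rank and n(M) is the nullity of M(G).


r(M) = |V| - c = 4 - 1 = 3.
nullity = |E| - r(M) = 6 - 3 = 3.
Product = 3 * 3 = 9.

9


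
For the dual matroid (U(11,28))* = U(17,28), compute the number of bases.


The dual of U(r,n) is U(n-r, n) = U(17,28).
Bases of U(17,28) are all (17)-element subsets.
|B(M*)| = (28 choose 17) = 21474180.

21474180


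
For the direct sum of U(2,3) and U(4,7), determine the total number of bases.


Bases of a direct sum M1 + M2: |B| = |B(M1)| * |B(M2)|.
|B(U(2,3))| = C(3,2) = 3.
|B(U(4,7))| = C(7,4) = 35.
Total bases = 3 * 35 = 105.

105


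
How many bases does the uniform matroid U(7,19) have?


Bases of U(7,19) are all 7-element subsets of the 19-element ground set.
Number of bases = C(19,7).
(19 choose 7) = 50388.

50388


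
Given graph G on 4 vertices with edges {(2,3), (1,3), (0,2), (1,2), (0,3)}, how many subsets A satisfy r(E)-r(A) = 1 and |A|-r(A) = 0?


R(x,y) = sum over A in 2^E of x^(r(E)-r(A)) * y^(|A|-r(A)).
G has 4 vertices, 5 edges. r(E) = 3.
Enumerate all 2^5 = 32 subsets.
Count subsets with r(E)-r(A)=1 and |A|-r(A)=0: 10.

10


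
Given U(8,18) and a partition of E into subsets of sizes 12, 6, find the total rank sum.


r(Ai) = min(|Ai|, 8) for each part.
Sum = min(12,8) + min(6,8)
    = 8 + 6
    = 14.

14


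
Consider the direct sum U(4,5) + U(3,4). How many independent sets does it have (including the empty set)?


For a direct sum, |I(M1+M2)| = |I(M1)| * |I(M2)|.
|I(U(4,5))| = sum C(5,k) for k=0..4 = 31.
|I(U(3,4))| = sum C(4,k) for k=0..3 = 15.
Total = 31 * 15 = 465.

465


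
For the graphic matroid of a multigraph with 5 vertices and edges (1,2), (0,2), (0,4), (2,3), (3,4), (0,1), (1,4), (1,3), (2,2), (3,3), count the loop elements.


In a graphic matroid, a loop is a self-loop edge (u,u) with rank 0.
Examining all 10 edges for self-loops...
Self-loops found: (2,2), (3,3)
Number of loops = 2.

2


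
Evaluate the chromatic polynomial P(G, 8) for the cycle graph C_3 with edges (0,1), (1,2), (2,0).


P(C_3, k) = (k-1)^3 + (-1)^3*(k-1).
P(8) = (7)^3 - 7
= 343 - 7 = 336.

336


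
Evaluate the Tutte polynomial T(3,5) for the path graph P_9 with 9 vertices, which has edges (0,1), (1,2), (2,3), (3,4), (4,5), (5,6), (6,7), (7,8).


A path on 9 vertices is a tree with 8 edges.
T(x,y) = x^(8) for any tree.
T(3,5) = 3^8 = 6561.

6561


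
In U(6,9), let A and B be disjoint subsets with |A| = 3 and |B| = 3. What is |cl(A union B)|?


|A union B| = 3 + 3 = 6 (disjoint).
In U(6,9), cl(S) = S if |S| < 6, else cl(S) = E.
Since 6 >= 6, cl(A union B) = E.
|cl(A union B)| = 9.

9


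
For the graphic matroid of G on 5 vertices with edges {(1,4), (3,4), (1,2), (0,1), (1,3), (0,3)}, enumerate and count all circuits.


A circuit in a graphic matroid = edge set of a simple cycle.
G has 5 vertices and 6 edges.
Enumerating all minimal edge subsets forming cycles...
Total circuits found: 3.

3


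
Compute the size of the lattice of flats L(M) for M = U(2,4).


Flats of U(2,4): every subset of size < 2 is a flat, plus E itself.
Count = C(4,0) + C(4,1) + 1
     = 1 + 4 + 1
     = 6.

6


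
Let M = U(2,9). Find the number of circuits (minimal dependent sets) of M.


In U(2,9), circuits are the (3)-element subsets.
Any set of 3 elements is dependent, and removing any one element gives
an independent set of size 2, so it is a minimal dependent set.
Number of circuits = C(9,3) = (9 * 8 * 7) / (1 * 2 * 3) = 84.

84


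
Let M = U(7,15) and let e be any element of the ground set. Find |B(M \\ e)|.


Deleting e from U(7,15) gives U(7,14) since n > r.
Bases of U(7,14) = (14 choose 7) = 3432.

3432


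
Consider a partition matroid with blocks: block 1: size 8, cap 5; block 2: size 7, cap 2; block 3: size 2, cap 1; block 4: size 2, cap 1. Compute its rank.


Rank of a partition matroid = sum of min(|Si|, ci) for each block.
= min(8,5) + min(7,2) + min(2,1) + min(2,1)
= 5 + 2 + 1 + 1
= 9.

9


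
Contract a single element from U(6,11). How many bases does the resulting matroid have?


Contracting e from U(6,11) gives U(5,10).
Bases of U(5,10) = C(10,5) = 252.

252


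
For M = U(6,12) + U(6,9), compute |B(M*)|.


(M1+M2)* = M1* + M2*.
M1* = U(6,12), bases: C(12,6) = 924.
M2* = U(3,9), bases: C(9,3) = 84.
|B(M*)| = 924 * 84 = 77616.

77616


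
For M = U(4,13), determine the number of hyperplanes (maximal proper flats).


Hyperplanes of U(4,13) are flats of rank 3.
In a uniform matroid, these are exactly the (3)-element subsets.
Count = C(13,3) = 13! / (3! * 10!) = 286.

286


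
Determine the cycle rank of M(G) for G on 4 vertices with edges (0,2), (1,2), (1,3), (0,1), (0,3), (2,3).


Cycle rank (nullity) = |E| - r(M) = |E| - (|V| - c).
|E| = 6, |V| = 4, c = 1.
Nullity = 6 - (4 - 1) = 6 - 3 = 3.

3


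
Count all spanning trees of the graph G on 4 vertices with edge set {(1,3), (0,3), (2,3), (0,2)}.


By Kirchhoff's matrix tree theorem, the number of spanning trees equals
the determinant of any cofactor of the Laplacian matrix L.
G has 4 vertices and 4 edges.
Computing the (3 x 3) cofactor determinant gives 3.

3


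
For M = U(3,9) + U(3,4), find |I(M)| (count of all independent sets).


For a direct sum, |I(M1+M2)| = |I(M1)| * |I(M2)|.
|I(U(3,9))| = sum C(9,k) for k=0..3 = 130.
|I(U(3,4))| = sum C(4,k) for k=0..3 = 15.
Total = 130 * 15 = 1950.

1950


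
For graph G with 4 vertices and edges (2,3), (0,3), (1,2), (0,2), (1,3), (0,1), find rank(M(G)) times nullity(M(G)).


r(M) = |V| - c = 4 - 1 = 3.
nullity = |E| - r(M) = 6 - 3 = 3.
Product = 3 * 3 = 9.

9


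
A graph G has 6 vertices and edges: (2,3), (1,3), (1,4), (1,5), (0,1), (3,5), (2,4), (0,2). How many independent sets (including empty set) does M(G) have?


An independent set in a graphic matroid is an acyclic edge subset.
G has 6 vertices and 8 edges.
Enumerate all 2^8 = 256 subsets, checking for acyclicity.
Total independent sets = 186.

186


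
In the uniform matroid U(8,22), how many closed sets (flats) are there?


Flats of U(8,22): every subset of size < 8 is a flat, plus E itself.
Count = (22 choose 0) + (22 choose 1) + (22 choose 2) + (22 choose 3) + (22 choose 4) + (22 choose 5) + (22 choose 6) + (22 choose 7) + 1
     = 1 + 22 + 231 + 1540 + 7315 + 26334 + 74613 + 170544 + 1
     = 280601.

280601


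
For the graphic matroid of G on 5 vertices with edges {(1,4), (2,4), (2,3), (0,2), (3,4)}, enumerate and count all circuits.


A circuit in a graphic matroid = edge set of a simple cycle.
G has 5 vertices and 5 edges.
Enumerating all minimal edge subsets forming cycles...
Total circuits found: 1.

1


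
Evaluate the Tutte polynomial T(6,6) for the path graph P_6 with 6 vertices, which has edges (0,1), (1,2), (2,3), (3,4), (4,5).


A path on 6 vertices is a tree with 5 edges.
T(x,y) = x^(5) for any tree.
T(6,6) = 6^5 = 7776.

7776


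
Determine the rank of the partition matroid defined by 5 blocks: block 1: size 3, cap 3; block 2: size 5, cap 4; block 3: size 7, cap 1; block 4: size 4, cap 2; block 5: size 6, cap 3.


Rank of a partition matroid = sum of min(|Si|, ci) for each block.
= min(3,3) + min(5,4) + min(7,1) + min(4,2) + min(6,3)
= 3 + 4 + 1 + 2 + 3
= 13.

13


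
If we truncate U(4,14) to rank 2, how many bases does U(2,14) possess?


Truncating U(4,14) to rank 2 gives U(2,14).
Bases of U(2,14) are all 2-element subsets of 14 elements.
Number of bases = (14 choose 2) = 91.

91


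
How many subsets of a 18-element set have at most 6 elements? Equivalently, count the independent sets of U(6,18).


Independent sets of U(6,18) are all subsets of size <= 6.
Count = C(18,0) + C(18,1) + C(18,2) + C(18,3) + C(18,4) + C(18,5) + C(18,6)
     = 1 + 18 + 153 + 816 + 3060 + 8568 + 18564
     = 31180.

31180


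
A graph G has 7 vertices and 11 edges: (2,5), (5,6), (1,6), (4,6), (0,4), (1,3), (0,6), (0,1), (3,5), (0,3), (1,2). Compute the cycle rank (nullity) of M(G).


Cycle rank (nullity) = |E| - r(M) = |E| - (|V| - c).
|E| = 11, |V| = 7, c = 1.
Nullity = 11 - (7 - 1) = 11 - 6 = 5.

5


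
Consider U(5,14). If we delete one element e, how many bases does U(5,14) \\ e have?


Deleting e from U(5,14) gives U(5,13) since n > r.
Bases of U(5,13) = C(13,5) = 13! / (5! * 8!) = 1287.

1287


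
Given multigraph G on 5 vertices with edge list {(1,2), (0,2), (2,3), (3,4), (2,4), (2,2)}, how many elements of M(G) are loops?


In a graphic matroid, a loop is a self-loop edge (u,u) with rank 0.
Examining all 6 edges for self-loops...
Self-loops found: (2,2)
Number of loops = 1.

1


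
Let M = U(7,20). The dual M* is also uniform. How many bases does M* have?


The dual of U(r,n) is U(n-r, n) = U(13,20).
Bases of U(13,20) are all (13)-element subsets.
|B(M*)| = C(20,13) = 20! / (13! * 7!) = 77520.

77520


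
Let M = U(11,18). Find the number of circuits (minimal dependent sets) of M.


In U(11,18), circuits are the (12)-element subsets.
Any set of 12 elements is dependent, and removing any one element gives
an independent set of size 11, so it is a minimal dependent set.
Number of circuits = C(18,12) = 18! / (12! * 6!) = 18564.

18564


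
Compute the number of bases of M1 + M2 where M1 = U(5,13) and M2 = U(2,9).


Bases of a direct sum M1 + M2: |B| = |B(M1)| * |B(M2)|.
|B(U(5,13))| = C(13,5) = 1287.
|B(U(2,9))| = C(9,2) = 36.
Total bases = 1287 * 36 = 46332.

46332


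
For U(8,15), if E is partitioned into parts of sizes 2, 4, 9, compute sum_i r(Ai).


r(Ai) = min(|Ai|, 8) for each part.
Sum = min(2,8) + min(4,8) + min(9,8)
    = 2 + 4 + 8
    = 14.

14


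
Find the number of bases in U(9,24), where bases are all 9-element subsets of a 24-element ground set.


Bases of U(9,24) are all 9-element subsets of the 24-element ground set.
Number of bases = C(24,9).
C(24,9) = 24! / (9! * 15!) = 1307504.

1307504


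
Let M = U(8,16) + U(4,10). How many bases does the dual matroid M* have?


(M1+M2)* = M1* + M2*.
M1* = U(8,16), bases: C(16,8) = 12870.
M2* = U(6,10), bases: C(10,6) = 210.
|B(M*)| = 12870 * 210 = 2702700.

2702700


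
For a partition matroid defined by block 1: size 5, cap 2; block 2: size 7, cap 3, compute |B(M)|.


A basis picks exactly ci elements from block i.
Number of bases = product of C(|Si|, ci).
= C(5,2) * C(7,3)
= 10 * 35
= 350.

350


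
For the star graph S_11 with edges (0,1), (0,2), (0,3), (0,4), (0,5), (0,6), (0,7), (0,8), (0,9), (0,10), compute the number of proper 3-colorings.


P(tree, k) = k * (k-1)^(10) for any tree on 11 vertices.
P(3) = 3 * 2^10 = 3 * 1024 = 3072.

3072


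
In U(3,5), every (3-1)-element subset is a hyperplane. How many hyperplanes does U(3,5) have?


Hyperplanes of U(3,5) are flats of rank 2.
In a uniform matroid, these are exactly the (2)-element subsets.
Count = (5 choose 2) = 10.

10


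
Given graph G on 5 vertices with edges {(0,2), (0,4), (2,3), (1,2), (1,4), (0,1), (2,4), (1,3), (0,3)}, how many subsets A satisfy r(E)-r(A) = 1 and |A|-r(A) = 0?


R(x,y) = sum over A in 2^E of x^(r(E)-r(A)) * y^(|A|-r(A)).
G has 5 vertices, 9 edges. r(E) = 4.
Enumerate all 2^9 = 512 subsets.
Count subsets with r(E)-r(A)=1 and |A|-r(A)=0: 77.

77


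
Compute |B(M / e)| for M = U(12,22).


Contracting e from U(12,22) gives U(11,21).
Bases of U(11,21) = C(21,11) = 21! / (11! * 10!) = 352716.

352716


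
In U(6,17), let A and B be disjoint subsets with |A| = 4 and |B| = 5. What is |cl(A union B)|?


|A union B| = 4 + 5 = 9 (disjoint).
In U(6,17), cl(S) = S if |S| < 6, else cl(S) = E.
Since 9 >= 6, cl(A union B) = E.
|cl(A union B)| = 17.

17


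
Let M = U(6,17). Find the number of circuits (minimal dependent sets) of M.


In U(6,17), circuits are the (7)-element subsets.
Any set of 7 elements is dependent, and removing any one element gives
an independent set of size 6, so it is a minimal dependent set.
Number of circuits = (17 choose 7) = 19448.

19448


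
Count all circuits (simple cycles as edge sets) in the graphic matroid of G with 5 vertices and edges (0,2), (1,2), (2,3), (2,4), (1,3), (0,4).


A circuit in a graphic matroid = edge set of a simple cycle.
G has 5 vertices and 6 edges.
Enumerating all minimal edge subsets forming cycles...
Total circuits found: 2.

2


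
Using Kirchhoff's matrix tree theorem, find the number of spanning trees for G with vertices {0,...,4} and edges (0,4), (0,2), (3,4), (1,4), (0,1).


By Kirchhoff's matrix tree theorem, the number of spanning trees equals
the determinant of any cofactor of the Laplacian matrix L.
G has 5 vertices and 5 edges.
Computing the (4 x 4) cofactor determinant gives 3.

3


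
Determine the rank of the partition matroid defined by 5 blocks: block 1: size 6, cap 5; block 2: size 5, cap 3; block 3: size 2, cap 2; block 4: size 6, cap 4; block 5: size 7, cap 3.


Rank of a partition matroid = sum of min(|Si|, ci) for each block.
= min(6,5) + min(5,3) + min(2,2) + min(6,4) + min(7,3)
= 5 + 3 + 2 + 4 + 3
= 17.

17


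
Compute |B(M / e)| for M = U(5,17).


Contracting e from U(5,17) gives U(4,16).
Bases of U(4,16) = (16 choose 4) = 1820.

1820


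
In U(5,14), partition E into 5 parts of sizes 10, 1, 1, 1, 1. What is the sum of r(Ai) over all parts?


r(Ai) = min(|Ai|, 5) for each part.
Sum = min(10,5) + min(1,5) + min(1,5) + min(1,5) + min(1,5)
    = 5 + 1 + 1 + 1 + 1
    = 9.

9


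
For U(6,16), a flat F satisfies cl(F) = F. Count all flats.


Flats of U(6,16): every subset of size < 6 is a flat, plus E itself.
Count = (16 choose 0) + (16 choose 1) + (16 choose 2) + (16 choose 3) + (16 choose 4) + (16 choose 5) + 1
     = 1 + 16 + 120 + 560 + 1820 + 4368 + 1
     = 6886.

6886


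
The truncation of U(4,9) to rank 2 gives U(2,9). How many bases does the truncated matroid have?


Truncating U(4,9) to rank 2 gives U(2,9).
Bases of U(2,9) are all 2-element subsets of 9 elements.
Number of bases = C(9,2) = (9 * 8) / (1 * 2) = 36.

36


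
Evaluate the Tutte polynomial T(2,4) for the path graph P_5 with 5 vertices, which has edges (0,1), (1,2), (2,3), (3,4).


A path on 5 vertices is a tree with 4 edges.
T(x,y) = x^(4) for any tree.
T(2,4) = 2^4 = 16.

16


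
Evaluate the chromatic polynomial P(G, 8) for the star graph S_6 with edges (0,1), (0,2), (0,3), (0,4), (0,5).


P(tree, k) = k * (k-1)^(5) for any tree on 6 vertices.
P(8) = 8 * 7^5 = 8 * 16807 = 134456.

134456


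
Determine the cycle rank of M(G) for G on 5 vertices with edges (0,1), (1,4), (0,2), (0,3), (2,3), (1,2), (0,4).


Cycle rank (nullity) = |E| - r(M) = |E| - (|V| - c).
|E| = 7, |V| = 5, c = 1.
Nullity = 7 - (5 - 1) = 7 - 4 = 3.

3


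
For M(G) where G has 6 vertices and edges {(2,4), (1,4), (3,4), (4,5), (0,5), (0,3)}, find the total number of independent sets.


An independent set in a graphic matroid is an acyclic edge subset.
G has 6 vertices and 6 edges.
Enumerate all 2^6 = 64 subsets, checking for acyclicity.
Total independent sets = 60.

60


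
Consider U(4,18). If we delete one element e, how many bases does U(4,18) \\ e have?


Deleting e from U(4,18) gives U(4,17) since n > r.
Bases of U(4,17) = (17 choose 4) = 2380.

2380


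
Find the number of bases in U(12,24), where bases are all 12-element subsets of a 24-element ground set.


Bases of U(12,24) are all 12-element subsets of the 24-element ground set.
Number of bases = C(24,12).
(24 choose 12) = 2704156.

2704156


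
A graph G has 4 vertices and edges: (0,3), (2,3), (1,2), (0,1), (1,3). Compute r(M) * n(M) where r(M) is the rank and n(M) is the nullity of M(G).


r(M) = |V| - c = 4 - 1 = 3.
nullity = |E| - r(M) = 5 - 3 = 2.
Product = 3 * 2 = 6.

6


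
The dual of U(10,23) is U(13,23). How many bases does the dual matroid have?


The dual of U(r,n) is U(n-r, n) = U(13,23).
Bases of U(13,23) are all (13)-element subsets.
|B(M*)| = C(23,13) = 1144066.

1144066


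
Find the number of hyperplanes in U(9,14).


Hyperplanes of U(9,14) are flats of rank 8.
In a uniform matroid, these are exactly the (8)-element subsets.
Count = C(14,8) = 3003.

3003


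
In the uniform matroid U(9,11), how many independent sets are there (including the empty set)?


Independent sets of U(9,11) are all subsets of size <= 9.
Count = (11 choose 0) + (11 choose 1) + (11 choose 2) + (11 choose 3) + (11 choose 4) + (11 choose 5) + (11 choose 6) + (11 choose 7) + (11 choose 8) + (11 choose 9)
     = 1 + 11 + 55 + 165 + 330 + 462 + 462 + 330 + 165 + 55
     = 2036.

2036


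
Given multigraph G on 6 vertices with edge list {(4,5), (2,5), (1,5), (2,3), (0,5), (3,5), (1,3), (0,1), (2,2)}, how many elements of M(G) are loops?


In a graphic matroid, a loop is a self-loop edge (u,u) with rank 0.
Examining all 9 edges for self-loops...
Self-loops found: (2,2)
Number of loops = 1.

1


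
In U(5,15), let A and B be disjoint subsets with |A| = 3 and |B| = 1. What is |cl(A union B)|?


|A union B| = 3 + 1 = 4 (disjoint).
In U(5,15), cl(S) = S if |S| < 5, else cl(S) = E.
Since 4 < 5, cl(A union B) = A union B.
|cl(A union B)| = 4.

4


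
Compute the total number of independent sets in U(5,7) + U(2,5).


For a direct sum, |I(M1+M2)| = |I(M1)| * |I(M2)|.
|I(U(5,7))| = sum C(7,k) for k=0..5 = 120.
|I(U(2,5))| = sum C(5,k) for k=0..2 = 16.
Total = 120 * 16 = 1920.

1920


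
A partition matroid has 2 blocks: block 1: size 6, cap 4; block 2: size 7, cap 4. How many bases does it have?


A basis picks exactly ci elements from block i.
Number of bases = product of C(|Si|, ci).
= C(6,4) * C(7,4)
= 15 * 35
= 525.

525


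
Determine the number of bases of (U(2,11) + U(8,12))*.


(M1+M2)* = M1* + M2*.
M1* = U(9,11), bases: C(11,9) = 55.
M2* = U(4,12), bases: C(12,4) = 495.
|B(M*)| = 55 * 495 = 27225.

27225
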